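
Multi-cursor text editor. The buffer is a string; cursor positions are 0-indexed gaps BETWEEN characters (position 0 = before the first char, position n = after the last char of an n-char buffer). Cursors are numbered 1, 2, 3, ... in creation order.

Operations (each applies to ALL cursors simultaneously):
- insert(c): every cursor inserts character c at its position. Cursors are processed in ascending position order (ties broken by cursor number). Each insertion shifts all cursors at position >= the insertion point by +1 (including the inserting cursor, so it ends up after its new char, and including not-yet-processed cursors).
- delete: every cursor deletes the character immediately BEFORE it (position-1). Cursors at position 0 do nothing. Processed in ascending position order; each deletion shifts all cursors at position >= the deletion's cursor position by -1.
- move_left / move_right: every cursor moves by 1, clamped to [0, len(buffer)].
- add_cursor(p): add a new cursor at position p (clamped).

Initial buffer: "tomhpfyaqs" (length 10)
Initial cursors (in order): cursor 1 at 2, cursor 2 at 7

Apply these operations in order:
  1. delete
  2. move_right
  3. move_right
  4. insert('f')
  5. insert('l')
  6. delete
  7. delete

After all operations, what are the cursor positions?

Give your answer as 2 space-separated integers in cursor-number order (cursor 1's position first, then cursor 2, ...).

Answer: 3 7

Derivation:
After op 1 (delete): buffer="tmhpfaqs" (len 8), cursors c1@1 c2@5, authorship ........
After op 2 (move_right): buffer="tmhpfaqs" (len 8), cursors c1@2 c2@6, authorship ........
After op 3 (move_right): buffer="tmhpfaqs" (len 8), cursors c1@3 c2@7, authorship ........
After op 4 (insert('f')): buffer="tmhfpfaqfs" (len 10), cursors c1@4 c2@9, authorship ...1....2.
After op 5 (insert('l')): buffer="tmhflpfaqfls" (len 12), cursors c1@5 c2@11, authorship ...11....22.
After op 6 (delete): buffer="tmhfpfaqfs" (len 10), cursors c1@4 c2@9, authorship ...1....2.
After op 7 (delete): buffer="tmhpfaqs" (len 8), cursors c1@3 c2@7, authorship ........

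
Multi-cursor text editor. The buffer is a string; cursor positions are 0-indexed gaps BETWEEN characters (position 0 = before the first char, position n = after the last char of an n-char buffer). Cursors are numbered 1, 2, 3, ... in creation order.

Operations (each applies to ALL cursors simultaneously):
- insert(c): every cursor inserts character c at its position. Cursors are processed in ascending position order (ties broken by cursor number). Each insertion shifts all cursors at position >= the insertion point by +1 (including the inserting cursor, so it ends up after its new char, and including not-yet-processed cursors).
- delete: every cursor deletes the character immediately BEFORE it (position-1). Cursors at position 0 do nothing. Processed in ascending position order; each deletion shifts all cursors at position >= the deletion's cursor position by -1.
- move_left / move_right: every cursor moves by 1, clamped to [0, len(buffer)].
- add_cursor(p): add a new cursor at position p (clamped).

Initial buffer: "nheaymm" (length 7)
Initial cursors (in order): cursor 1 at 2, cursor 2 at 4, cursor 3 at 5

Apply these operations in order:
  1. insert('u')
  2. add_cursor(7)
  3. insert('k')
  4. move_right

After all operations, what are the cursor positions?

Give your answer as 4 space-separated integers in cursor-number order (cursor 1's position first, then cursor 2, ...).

Answer: 5 9 13 11

Derivation:
After op 1 (insert('u')): buffer="nhueauyumm" (len 10), cursors c1@3 c2@6 c3@8, authorship ..1..2.3..
After op 2 (add_cursor(7)): buffer="nhueauyumm" (len 10), cursors c1@3 c2@6 c4@7 c3@8, authorship ..1..2.3..
After op 3 (insert('k')): buffer="nhukeaukykukmm" (len 14), cursors c1@4 c2@8 c4@10 c3@12, authorship ..11..22.433..
After op 4 (move_right): buffer="nhukeaukykukmm" (len 14), cursors c1@5 c2@9 c4@11 c3@13, authorship ..11..22.433..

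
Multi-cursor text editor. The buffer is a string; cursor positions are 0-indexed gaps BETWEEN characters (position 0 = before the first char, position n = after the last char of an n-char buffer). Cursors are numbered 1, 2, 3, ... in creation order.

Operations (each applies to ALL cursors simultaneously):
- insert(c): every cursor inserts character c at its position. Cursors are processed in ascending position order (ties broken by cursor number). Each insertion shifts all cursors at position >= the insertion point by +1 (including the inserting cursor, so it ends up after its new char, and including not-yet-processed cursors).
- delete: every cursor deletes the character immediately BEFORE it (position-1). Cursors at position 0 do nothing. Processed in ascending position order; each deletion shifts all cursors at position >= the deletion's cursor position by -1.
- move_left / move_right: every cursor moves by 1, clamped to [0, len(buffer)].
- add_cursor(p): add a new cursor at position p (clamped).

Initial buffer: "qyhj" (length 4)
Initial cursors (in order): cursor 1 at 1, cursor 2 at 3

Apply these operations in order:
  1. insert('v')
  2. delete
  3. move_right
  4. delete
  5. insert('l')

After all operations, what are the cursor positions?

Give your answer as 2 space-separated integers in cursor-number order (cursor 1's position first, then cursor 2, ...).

After op 1 (insert('v')): buffer="qvyhvj" (len 6), cursors c1@2 c2@5, authorship .1..2.
After op 2 (delete): buffer="qyhj" (len 4), cursors c1@1 c2@3, authorship ....
After op 3 (move_right): buffer="qyhj" (len 4), cursors c1@2 c2@4, authorship ....
After op 4 (delete): buffer="qh" (len 2), cursors c1@1 c2@2, authorship ..
After op 5 (insert('l')): buffer="qlhl" (len 4), cursors c1@2 c2@4, authorship .1.2

Answer: 2 4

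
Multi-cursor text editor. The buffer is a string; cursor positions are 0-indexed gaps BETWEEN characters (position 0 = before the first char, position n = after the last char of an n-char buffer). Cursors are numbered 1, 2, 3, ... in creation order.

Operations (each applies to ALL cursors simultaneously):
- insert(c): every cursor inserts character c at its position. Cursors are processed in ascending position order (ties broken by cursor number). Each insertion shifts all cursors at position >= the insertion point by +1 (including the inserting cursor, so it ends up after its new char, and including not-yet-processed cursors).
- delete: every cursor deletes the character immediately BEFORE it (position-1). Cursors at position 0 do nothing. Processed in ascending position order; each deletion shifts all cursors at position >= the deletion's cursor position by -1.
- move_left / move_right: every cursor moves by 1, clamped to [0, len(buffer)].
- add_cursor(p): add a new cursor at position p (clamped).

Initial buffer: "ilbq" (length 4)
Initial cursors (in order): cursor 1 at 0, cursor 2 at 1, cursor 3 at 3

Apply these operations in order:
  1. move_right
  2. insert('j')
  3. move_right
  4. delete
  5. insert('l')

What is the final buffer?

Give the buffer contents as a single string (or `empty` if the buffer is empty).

Answer: ijljlql

Derivation:
After op 1 (move_right): buffer="ilbq" (len 4), cursors c1@1 c2@2 c3@4, authorship ....
After op 2 (insert('j')): buffer="ijljbqj" (len 7), cursors c1@2 c2@4 c3@7, authorship .1.2..3
After op 3 (move_right): buffer="ijljbqj" (len 7), cursors c1@3 c2@5 c3@7, authorship .1.2..3
After op 4 (delete): buffer="ijjq" (len 4), cursors c1@2 c2@3 c3@4, authorship .12.
After op 5 (insert('l')): buffer="ijljlql" (len 7), cursors c1@3 c2@5 c3@7, authorship .1122.3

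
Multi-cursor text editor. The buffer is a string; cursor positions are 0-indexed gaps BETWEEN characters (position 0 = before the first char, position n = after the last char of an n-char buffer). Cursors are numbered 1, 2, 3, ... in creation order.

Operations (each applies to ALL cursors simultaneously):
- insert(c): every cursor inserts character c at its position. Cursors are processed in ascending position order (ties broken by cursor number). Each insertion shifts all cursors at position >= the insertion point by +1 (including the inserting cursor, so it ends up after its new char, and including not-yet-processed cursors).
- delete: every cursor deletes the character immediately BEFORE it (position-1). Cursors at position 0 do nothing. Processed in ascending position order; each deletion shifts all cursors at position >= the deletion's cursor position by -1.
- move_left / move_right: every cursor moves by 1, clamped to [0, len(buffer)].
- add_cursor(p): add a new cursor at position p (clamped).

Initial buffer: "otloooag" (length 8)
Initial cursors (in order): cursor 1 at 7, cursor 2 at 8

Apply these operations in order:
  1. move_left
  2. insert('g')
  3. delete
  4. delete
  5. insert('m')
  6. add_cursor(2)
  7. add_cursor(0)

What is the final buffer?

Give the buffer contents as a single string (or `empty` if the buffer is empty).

After op 1 (move_left): buffer="otloooag" (len 8), cursors c1@6 c2@7, authorship ........
After op 2 (insert('g')): buffer="otlooogagg" (len 10), cursors c1@7 c2@9, authorship ......1.2.
After op 3 (delete): buffer="otloooag" (len 8), cursors c1@6 c2@7, authorship ........
After op 4 (delete): buffer="otloog" (len 6), cursors c1@5 c2@5, authorship ......
After op 5 (insert('m')): buffer="otloommg" (len 8), cursors c1@7 c2@7, authorship .....12.
After op 6 (add_cursor(2)): buffer="otloommg" (len 8), cursors c3@2 c1@7 c2@7, authorship .....12.
After op 7 (add_cursor(0)): buffer="otloommg" (len 8), cursors c4@0 c3@2 c1@7 c2@7, authorship .....12.

Answer: otloommg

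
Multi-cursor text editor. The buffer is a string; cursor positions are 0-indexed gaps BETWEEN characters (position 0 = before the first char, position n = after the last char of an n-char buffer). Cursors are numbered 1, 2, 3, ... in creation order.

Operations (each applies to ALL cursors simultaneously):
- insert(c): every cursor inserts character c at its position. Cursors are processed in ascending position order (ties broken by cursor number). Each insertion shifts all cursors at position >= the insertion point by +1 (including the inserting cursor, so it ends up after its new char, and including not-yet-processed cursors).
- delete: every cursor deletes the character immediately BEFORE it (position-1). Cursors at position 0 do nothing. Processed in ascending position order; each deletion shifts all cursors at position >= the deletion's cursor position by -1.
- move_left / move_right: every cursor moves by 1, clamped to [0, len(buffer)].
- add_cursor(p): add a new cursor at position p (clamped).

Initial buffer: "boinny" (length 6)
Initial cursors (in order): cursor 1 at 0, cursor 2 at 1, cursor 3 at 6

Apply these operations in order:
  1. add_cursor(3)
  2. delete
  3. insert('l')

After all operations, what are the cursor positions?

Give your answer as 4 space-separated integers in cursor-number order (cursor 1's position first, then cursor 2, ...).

Answer: 2 2 7 4

Derivation:
After op 1 (add_cursor(3)): buffer="boinny" (len 6), cursors c1@0 c2@1 c4@3 c3@6, authorship ......
After op 2 (delete): buffer="onn" (len 3), cursors c1@0 c2@0 c4@1 c3@3, authorship ...
After op 3 (insert('l')): buffer="llolnnl" (len 7), cursors c1@2 c2@2 c4@4 c3@7, authorship 12.4..3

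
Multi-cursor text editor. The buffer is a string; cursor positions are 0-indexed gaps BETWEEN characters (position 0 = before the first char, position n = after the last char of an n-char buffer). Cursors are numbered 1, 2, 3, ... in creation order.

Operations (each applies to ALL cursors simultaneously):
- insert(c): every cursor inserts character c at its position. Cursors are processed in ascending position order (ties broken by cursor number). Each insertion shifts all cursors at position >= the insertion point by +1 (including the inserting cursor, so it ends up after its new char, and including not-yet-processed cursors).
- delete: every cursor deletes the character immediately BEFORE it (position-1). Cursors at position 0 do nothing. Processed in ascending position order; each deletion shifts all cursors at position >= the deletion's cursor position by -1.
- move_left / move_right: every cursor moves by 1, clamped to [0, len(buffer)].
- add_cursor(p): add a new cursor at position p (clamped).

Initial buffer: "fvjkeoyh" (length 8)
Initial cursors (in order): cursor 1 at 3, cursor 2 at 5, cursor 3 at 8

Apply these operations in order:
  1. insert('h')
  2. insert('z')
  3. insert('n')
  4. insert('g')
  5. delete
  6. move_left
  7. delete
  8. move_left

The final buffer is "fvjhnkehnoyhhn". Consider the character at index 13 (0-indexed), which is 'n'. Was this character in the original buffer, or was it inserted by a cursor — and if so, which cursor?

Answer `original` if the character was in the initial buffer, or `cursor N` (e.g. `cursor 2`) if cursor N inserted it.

After op 1 (insert('h')): buffer="fvjhkehoyhh" (len 11), cursors c1@4 c2@7 c3@11, authorship ...1..2...3
After op 2 (insert('z')): buffer="fvjhzkehzoyhhz" (len 14), cursors c1@5 c2@9 c3@14, authorship ...11..22...33
After op 3 (insert('n')): buffer="fvjhznkehznoyhhzn" (len 17), cursors c1@6 c2@11 c3@17, authorship ...111..222...333
After op 4 (insert('g')): buffer="fvjhzngkehzngoyhhzng" (len 20), cursors c1@7 c2@13 c3@20, authorship ...1111..2222...3333
After op 5 (delete): buffer="fvjhznkehznoyhhzn" (len 17), cursors c1@6 c2@11 c3@17, authorship ...111..222...333
After op 6 (move_left): buffer="fvjhznkehznoyhhzn" (len 17), cursors c1@5 c2@10 c3@16, authorship ...111..222...333
After op 7 (delete): buffer="fvjhnkehnoyhhn" (len 14), cursors c1@4 c2@8 c3@13, authorship ...11..22...33
After op 8 (move_left): buffer="fvjhnkehnoyhhn" (len 14), cursors c1@3 c2@7 c3@12, authorship ...11..22...33
Authorship (.=original, N=cursor N): . . . 1 1 . . 2 2 . . . 3 3
Index 13: author = 3

Answer: cursor 3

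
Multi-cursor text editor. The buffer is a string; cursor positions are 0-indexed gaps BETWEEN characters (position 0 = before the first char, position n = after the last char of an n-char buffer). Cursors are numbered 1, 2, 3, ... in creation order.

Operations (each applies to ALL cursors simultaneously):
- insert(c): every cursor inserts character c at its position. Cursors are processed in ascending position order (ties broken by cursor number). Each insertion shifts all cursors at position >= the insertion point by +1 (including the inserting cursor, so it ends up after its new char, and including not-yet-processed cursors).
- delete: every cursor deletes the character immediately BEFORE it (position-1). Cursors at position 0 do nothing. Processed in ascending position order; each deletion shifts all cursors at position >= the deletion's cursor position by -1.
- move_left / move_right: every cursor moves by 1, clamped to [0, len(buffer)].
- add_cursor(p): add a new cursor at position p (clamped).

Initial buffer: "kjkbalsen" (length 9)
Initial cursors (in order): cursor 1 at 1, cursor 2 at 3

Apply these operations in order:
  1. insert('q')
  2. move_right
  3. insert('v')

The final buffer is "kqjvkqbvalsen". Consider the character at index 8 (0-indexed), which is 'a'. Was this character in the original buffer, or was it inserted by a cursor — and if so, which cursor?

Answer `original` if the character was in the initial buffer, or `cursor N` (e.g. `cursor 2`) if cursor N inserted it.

Answer: original

Derivation:
After op 1 (insert('q')): buffer="kqjkqbalsen" (len 11), cursors c1@2 c2@5, authorship .1..2......
After op 2 (move_right): buffer="kqjkqbalsen" (len 11), cursors c1@3 c2@6, authorship .1..2......
After op 3 (insert('v')): buffer="kqjvkqbvalsen" (len 13), cursors c1@4 c2@8, authorship .1.1.2.2.....
Authorship (.=original, N=cursor N): . 1 . 1 . 2 . 2 . . . . .
Index 8: author = original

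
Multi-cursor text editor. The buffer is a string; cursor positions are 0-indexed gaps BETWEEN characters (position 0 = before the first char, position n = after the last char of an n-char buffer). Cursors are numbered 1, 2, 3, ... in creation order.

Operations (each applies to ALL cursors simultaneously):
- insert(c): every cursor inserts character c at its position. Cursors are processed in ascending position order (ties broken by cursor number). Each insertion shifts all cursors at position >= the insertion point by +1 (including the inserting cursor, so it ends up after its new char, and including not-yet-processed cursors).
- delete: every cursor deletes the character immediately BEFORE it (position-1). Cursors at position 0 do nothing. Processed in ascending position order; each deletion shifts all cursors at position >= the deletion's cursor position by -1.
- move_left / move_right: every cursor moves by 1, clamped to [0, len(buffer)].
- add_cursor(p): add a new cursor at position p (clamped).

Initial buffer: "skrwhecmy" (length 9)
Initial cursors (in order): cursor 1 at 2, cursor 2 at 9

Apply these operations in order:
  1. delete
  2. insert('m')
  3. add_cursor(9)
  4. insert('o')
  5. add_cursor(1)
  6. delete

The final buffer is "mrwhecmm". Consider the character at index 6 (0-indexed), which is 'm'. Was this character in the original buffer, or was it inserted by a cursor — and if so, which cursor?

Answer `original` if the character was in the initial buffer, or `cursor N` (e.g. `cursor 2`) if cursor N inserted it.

Answer: original

Derivation:
After op 1 (delete): buffer="srwhecm" (len 7), cursors c1@1 c2@7, authorship .......
After op 2 (insert('m')): buffer="smrwhecmm" (len 9), cursors c1@2 c2@9, authorship .1......2
After op 3 (add_cursor(9)): buffer="smrwhecmm" (len 9), cursors c1@2 c2@9 c3@9, authorship .1......2
After op 4 (insert('o')): buffer="smorwhecmmoo" (len 12), cursors c1@3 c2@12 c3@12, authorship .11......223
After op 5 (add_cursor(1)): buffer="smorwhecmmoo" (len 12), cursors c4@1 c1@3 c2@12 c3@12, authorship .11......223
After op 6 (delete): buffer="mrwhecmm" (len 8), cursors c4@0 c1@1 c2@8 c3@8, authorship 1......2
Authorship (.=original, N=cursor N): 1 . . . . . . 2
Index 6: author = original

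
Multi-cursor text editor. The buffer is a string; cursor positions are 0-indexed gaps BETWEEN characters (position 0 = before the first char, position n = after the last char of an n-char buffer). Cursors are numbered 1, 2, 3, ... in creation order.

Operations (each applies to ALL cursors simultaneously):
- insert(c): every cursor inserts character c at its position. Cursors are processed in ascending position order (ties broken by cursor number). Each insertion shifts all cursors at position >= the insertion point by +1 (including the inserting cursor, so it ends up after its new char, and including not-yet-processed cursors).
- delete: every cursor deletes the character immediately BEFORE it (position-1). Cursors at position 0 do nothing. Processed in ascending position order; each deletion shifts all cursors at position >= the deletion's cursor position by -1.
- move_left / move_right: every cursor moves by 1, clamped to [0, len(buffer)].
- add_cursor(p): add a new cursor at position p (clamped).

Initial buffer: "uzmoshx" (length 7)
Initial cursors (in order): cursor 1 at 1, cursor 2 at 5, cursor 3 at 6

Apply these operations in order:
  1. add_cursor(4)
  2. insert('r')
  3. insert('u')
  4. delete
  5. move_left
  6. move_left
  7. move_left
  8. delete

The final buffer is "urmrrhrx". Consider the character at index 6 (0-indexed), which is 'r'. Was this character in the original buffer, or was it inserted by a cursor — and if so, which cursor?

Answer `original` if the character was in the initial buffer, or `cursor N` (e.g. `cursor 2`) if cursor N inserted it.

After op 1 (add_cursor(4)): buffer="uzmoshx" (len 7), cursors c1@1 c4@4 c2@5 c3@6, authorship .......
After op 2 (insert('r')): buffer="urzmorsrhrx" (len 11), cursors c1@2 c4@6 c2@8 c3@10, authorship .1...4.2.3.
After op 3 (insert('u')): buffer="uruzmorusruhrux" (len 15), cursors c1@3 c4@8 c2@11 c3@14, authorship .11...44.22.33.
After op 4 (delete): buffer="urzmorsrhrx" (len 11), cursors c1@2 c4@6 c2@8 c3@10, authorship .1...4.2.3.
After op 5 (move_left): buffer="urzmorsrhrx" (len 11), cursors c1@1 c4@5 c2@7 c3@9, authorship .1...4.2.3.
After op 6 (move_left): buffer="urzmorsrhrx" (len 11), cursors c1@0 c4@4 c2@6 c3@8, authorship .1...4.2.3.
After op 7 (move_left): buffer="urzmorsrhrx" (len 11), cursors c1@0 c4@3 c2@5 c3@7, authorship .1...4.2.3.
After op 8 (delete): buffer="urmrrhrx" (len 8), cursors c1@0 c4@2 c2@3 c3@4, authorship .1.42.3.
Authorship (.=original, N=cursor N): . 1 . 4 2 . 3 .
Index 6: author = 3

Answer: cursor 3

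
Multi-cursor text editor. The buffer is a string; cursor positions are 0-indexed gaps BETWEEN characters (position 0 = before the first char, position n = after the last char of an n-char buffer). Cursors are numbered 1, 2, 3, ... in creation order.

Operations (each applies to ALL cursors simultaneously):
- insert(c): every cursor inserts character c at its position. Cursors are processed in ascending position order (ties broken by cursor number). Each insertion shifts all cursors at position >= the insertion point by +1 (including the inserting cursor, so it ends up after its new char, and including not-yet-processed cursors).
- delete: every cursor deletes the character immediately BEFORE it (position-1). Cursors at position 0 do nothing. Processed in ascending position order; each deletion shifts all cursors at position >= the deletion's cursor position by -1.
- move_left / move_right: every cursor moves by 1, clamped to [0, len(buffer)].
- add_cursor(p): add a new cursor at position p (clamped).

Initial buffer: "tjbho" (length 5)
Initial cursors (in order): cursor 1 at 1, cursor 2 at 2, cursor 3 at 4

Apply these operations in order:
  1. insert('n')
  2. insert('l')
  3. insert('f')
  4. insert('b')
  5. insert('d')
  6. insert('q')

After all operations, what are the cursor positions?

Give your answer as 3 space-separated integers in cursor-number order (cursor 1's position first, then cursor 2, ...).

Answer: 7 14 22

Derivation:
After op 1 (insert('n')): buffer="tnjnbhno" (len 8), cursors c1@2 c2@4 c3@7, authorship .1.2..3.
After op 2 (insert('l')): buffer="tnljnlbhnlo" (len 11), cursors c1@3 c2@6 c3@10, authorship .11.22..33.
After op 3 (insert('f')): buffer="tnlfjnlfbhnlfo" (len 14), cursors c1@4 c2@8 c3@13, authorship .111.222..333.
After op 4 (insert('b')): buffer="tnlfbjnlfbbhnlfbo" (len 17), cursors c1@5 c2@10 c3@16, authorship .1111.2222..3333.
After op 5 (insert('d')): buffer="tnlfbdjnlfbdbhnlfbdo" (len 20), cursors c1@6 c2@12 c3@19, authorship .11111.22222..33333.
After op 6 (insert('q')): buffer="tnlfbdqjnlfbdqbhnlfbdqo" (len 23), cursors c1@7 c2@14 c3@22, authorship .111111.222222..333333.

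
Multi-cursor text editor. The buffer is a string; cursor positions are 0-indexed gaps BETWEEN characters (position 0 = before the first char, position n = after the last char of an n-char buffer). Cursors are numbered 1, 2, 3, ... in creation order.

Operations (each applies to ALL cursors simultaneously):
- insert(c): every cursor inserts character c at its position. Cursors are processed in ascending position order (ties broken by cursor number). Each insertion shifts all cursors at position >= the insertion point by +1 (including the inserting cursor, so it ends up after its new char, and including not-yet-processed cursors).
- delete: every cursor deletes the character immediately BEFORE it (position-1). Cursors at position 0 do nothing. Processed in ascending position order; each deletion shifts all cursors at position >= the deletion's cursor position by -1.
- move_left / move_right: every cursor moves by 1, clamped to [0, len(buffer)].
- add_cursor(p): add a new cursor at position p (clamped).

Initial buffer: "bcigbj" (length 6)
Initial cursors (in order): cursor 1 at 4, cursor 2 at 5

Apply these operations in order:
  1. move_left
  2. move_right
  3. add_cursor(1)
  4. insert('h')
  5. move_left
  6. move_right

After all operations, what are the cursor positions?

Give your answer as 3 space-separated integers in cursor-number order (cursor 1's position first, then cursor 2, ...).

Answer: 6 8 2

Derivation:
After op 1 (move_left): buffer="bcigbj" (len 6), cursors c1@3 c2@4, authorship ......
After op 2 (move_right): buffer="bcigbj" (len 6), cursors c1@4 c2@5, authorship ......
After op 3 (add_cursor(1)): buffer="bcigbj" (len 6), cursors c3@1 c1@4 c2@5, authorship ......
After op 4 (insert('h')): buffer="bhcighbhj" (len 9), cursors c3@2 c1@6 c2@8, authorship .3...1.2.
After op 5 (move_left): buffer="bhcighbhj" (len 9), cursors c3@1 c1@5 c2@7, authorship .3...1.2.
After op 6 (move_right): buffer="bhcighbhj" (len 9), cursors c3@2 c1@6 c2@8, authorship .3...1.2.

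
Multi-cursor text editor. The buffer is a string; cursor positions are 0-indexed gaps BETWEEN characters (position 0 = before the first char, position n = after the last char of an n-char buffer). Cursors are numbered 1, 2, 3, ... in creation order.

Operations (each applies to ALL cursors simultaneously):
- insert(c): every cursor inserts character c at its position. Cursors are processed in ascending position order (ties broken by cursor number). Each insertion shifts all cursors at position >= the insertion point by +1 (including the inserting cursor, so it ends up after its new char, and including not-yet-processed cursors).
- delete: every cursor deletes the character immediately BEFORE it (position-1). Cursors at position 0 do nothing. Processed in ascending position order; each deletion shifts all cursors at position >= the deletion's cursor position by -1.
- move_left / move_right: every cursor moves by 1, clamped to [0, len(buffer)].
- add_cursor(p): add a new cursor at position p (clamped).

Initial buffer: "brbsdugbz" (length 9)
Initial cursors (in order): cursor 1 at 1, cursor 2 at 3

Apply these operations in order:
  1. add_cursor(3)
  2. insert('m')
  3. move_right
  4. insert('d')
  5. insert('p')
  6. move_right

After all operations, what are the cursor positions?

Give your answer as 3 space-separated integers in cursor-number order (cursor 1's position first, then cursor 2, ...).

After op 1 (add_cursor(3)): buffer="brbsdugbz" (len 9), cursors c1@1 c2@3 c3@3, authorship .........
After op 2 (insert('m')): buffer="bmrbmmsdugbz" (len 12), cursors c1@2 c2@6 c3@6, authorship .1..23......
After op 3 (move_right): buffer="bmrbmmsdugbz" (len 12), cursors c1@3 c2@7 c3@7, authorship .1..23......
After op 4 (insert('d')): buffer="bmrdbmmsdddugbz" (len 15), cursors c1@4 c2@10 c3@10, authorship .1.1.23.23.....
After op 5 (insert('p')): buffer="bmrdpbmmsddppdugbz" (len 18), cursors c1@5 c2@13 c3@13, authorship .1.11.23.2323.....
After op 6 (move_right): buffer="bmrdpbmmsddppdugbz" (len 18), cursors c1@6 c2@14 c3@14, authorship .1.11.23.2323.....

Answer: 6 14 14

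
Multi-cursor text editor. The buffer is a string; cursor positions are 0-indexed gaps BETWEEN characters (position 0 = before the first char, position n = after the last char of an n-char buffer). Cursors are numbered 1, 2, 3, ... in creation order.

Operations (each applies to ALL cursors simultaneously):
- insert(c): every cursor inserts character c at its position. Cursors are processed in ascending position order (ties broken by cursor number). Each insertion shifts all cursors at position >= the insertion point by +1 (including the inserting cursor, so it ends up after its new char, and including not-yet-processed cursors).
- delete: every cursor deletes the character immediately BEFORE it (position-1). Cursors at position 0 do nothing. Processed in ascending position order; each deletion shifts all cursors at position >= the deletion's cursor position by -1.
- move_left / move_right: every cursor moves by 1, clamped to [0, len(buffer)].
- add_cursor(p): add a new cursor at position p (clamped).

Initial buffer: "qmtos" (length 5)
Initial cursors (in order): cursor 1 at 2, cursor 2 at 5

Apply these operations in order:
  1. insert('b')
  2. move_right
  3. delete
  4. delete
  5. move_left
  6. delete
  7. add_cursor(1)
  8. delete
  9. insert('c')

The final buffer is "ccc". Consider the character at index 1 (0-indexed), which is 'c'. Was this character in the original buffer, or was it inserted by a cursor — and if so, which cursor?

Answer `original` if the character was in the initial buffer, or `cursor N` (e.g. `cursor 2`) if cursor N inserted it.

Answer: cursor 2

Derivation:
After op 1 (insert('b')): buffer="qmbtosb" (len 7), cursors c1@3 c2@7, authorship ..1...2
After op 2 (move_right): buffer="qmbtosb" (len 7), cursors c1@4 c2@7, authorship ..1...2
After op 3 (delete): buffer="qmbos" (len 5), cursors c1@3 c2@5, authorship ..1..
After op 4 (delete): buffer="qmo" (len 3), cursors c1@2 c2@3, authorship ...
After op 5 (move_left): buffer="qmo" (len 3), cursors c1@1 c2@2, authorship ...
After op 6 (delete): buffer="o" (len 1), cursors c1@0 c2@0, authorship .
After op 7 (add_cursor(1)): buffer="o" (len 1), cursors c1@0 c2@0 c3@1, authorship .
After op 8 (delete): buffer="" (len 0), cursors c1@0 c2@0 c3@0, authorship 
After op 9 (insert('c')): buffer="ccc" (len 3), cursors c1@3 c2@3 c3@3, authorship 123
Authorship (.=original, N=cursor N): 1 2 3
Index 1: author = 2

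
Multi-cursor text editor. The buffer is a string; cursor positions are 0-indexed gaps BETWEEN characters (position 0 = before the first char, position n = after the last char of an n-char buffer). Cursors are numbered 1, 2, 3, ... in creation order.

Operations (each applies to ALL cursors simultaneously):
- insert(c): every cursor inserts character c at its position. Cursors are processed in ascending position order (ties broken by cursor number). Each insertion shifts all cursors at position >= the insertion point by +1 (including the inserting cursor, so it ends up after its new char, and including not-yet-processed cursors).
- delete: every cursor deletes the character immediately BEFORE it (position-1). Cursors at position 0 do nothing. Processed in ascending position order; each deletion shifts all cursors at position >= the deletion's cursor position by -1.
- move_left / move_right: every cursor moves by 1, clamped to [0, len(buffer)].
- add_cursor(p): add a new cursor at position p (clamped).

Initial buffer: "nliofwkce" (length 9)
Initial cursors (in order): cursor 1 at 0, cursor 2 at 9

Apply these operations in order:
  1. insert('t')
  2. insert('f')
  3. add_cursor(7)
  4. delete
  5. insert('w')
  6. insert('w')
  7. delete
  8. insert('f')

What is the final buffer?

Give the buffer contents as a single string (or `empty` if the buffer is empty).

After op 1 (insert('t')): buffer="tnliofwkcet" (len 11), cursors c1@1 c2@11, authorship 1.........2
After op 2 (insert('f')): buffer="tfnliofwkcetf" (len 13), cursors c1@2 c2@13, authorship 11.........22
After op 3 (add_cursor(7)): buffer="tfnliofwkcetf" (len 13), cursors c1@2 c3@7 c2@13, authorship 11.........22
After op 4 (delete): buffer="tnliowkcet" (len 10), cursors c1@1 c3@5 c2@10, authorship 1........2
After op 5 (insert('w')): buffer="twnliowwkcetw" (len 13), cursors c1@2 c3@7 c2@13, authorship 11....3....22
After op 6 (insert('w')): buffer="twwnliowwwkcetww" (len 16), cursors c1@3 c3@9 c2@16, authorship 111....33....222
After op 7 (delete): buffer="twnliowwkcetw" (len 13), cursors c1@2 c3@7 c2@13, authorship 11....3....22
After op 8 (insert('f')): buffer="twfnliowfwkcetwf" (len 16), cursors c1@3 c3@9 c2@16, authorship 111....33....222

Answer: twfnliowfwkcetwf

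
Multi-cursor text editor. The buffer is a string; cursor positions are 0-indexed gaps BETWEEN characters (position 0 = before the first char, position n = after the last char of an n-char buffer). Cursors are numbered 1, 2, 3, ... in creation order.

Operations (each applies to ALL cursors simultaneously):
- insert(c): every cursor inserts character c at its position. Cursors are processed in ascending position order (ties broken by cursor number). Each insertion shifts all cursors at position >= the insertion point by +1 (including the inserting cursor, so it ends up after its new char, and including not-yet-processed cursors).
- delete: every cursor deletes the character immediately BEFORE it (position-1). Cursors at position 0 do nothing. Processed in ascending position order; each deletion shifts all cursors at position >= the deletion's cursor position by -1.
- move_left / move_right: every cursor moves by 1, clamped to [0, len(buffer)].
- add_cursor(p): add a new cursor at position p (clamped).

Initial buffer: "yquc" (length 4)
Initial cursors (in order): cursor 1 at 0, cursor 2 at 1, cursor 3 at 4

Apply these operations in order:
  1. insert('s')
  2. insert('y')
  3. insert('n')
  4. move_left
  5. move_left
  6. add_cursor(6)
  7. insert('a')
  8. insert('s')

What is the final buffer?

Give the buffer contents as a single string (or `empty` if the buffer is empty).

After op 1 (insert('s')): buffer="sysqucs" (len 7), cursors c1@1 c2@3 c3@7, authorship 1.2...3
After op 2 (insert('y')): buffer="syysyqucsy" (len 10), cursors c1@2 c2@5 c3@10, authorship 11.22...33
After op 3 (insert('n')): buffer="synysynqucsyn" (len 13), cursors c1@3 c2@7 c3@13, authorship 111.222...333
After op 4 (move_left): buffer="synysynqucsyn" (len 13), cursors c1@2 c2@6 c3@12, authorship 111.222...333
After op 5 (move_left): buffer="synysynqucsyn" (len 13), cursors c1@1 c2@5 c3@11, authorship 111.222...333
After op 6 (add_cursor(6)): buffer="synysynqucsyn" (len 13), cursors c1@1 c2@5 c4@6 c3@11, authorship 111.222...333
After op 7 (insert('a')): buffer="saynysayanqucsayn" (len 17), cursors c1@2 c2@7 c4@9 c3@15, authorship 1111.22242...3333
After op 8 (insert('s')): buffer="sasynysasyasnqucsasyn" (len 21), cursors c1@3 c2@9 c4@12 c3@19, authorship 11111.2222442...33333

Answer: sasynysasyasnqucsasyn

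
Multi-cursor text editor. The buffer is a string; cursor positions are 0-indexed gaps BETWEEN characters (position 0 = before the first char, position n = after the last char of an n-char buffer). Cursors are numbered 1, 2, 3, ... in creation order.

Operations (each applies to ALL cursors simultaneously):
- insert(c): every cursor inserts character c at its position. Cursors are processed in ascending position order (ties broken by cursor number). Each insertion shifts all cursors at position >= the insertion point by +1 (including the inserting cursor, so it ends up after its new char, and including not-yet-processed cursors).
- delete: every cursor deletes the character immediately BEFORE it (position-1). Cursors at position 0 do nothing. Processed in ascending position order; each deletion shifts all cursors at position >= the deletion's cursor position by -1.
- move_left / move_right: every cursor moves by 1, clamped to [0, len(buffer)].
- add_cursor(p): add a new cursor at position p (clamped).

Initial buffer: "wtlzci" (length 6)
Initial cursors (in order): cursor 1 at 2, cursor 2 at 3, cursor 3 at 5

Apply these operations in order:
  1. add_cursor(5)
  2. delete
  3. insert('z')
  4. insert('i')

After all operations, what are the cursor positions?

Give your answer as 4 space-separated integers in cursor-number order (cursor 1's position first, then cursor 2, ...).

Answer: 9 9 9 9

Derivation:
After op 1 (add_cursor(5)): buffer="wtlzci" (len 6), cursors c1@2 c2@3 c3@5 c4@5, authorship ......
After op 2 (delete): buffer="wi" (len 2), cursors c1@1 c2@1 c3@1 c4@1, authorship ..
After op 3 (insert('z')): buffer="wzzzzi" (len 6), cursors c1@5 c2@5 c3@5 c4@5, authorship .1234.
After op 4 (insert('i')): buffer="wzzzziiiii" (len 10), cursors c1@9 c2@9 c3@9 c4@9, authorship .12341234.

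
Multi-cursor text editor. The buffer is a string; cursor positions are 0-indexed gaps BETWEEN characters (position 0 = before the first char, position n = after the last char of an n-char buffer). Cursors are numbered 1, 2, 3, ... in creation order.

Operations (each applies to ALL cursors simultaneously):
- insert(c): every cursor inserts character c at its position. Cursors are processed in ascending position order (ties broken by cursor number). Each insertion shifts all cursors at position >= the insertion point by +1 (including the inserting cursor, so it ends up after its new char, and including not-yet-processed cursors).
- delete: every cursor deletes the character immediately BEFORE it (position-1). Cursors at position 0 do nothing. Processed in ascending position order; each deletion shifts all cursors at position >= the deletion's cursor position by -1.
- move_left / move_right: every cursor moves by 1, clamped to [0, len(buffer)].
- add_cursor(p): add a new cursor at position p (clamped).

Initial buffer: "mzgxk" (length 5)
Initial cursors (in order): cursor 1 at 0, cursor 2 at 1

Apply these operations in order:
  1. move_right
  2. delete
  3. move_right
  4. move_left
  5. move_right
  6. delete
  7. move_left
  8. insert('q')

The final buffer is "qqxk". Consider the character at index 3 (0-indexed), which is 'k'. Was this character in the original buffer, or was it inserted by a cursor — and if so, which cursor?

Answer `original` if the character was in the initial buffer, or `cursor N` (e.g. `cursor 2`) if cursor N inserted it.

Answer: original

Derivation:
After op 1 (move_right): buffer="mzgxk" (len 5), cursors c1@1 c2@2, authorship .....
After op 2 (delete): buffer="gxk" (len 3), cursors c1@0 c2@0, authorship ...
After op 3 (move_right): buffer="gxk" (len 3), cursors c1@1 c2@1, authorship ...
After op 4 (move_left): buffer="gxk" (len 3), cursors c1@0 c2@0, authorship ...
After op 5 (move_right): buffer="gxk" (len 3), cursors c1@1 c2@1, authorship ...
After op 6 (delete): buffer="xk" (len 2), cursors c1@0 c2@0, authorship ..
After op 7 (move_left): buffer="xk" (len 2), cursors c1@0 c2@0, authorship ..
After op 8 (insert('q')): buffer="qqxk" (len 4), cursors c1@2 c2@2, authorship 12..
Authorship (.=original, N=cursor N): 1 2 . .
Index 3: author = original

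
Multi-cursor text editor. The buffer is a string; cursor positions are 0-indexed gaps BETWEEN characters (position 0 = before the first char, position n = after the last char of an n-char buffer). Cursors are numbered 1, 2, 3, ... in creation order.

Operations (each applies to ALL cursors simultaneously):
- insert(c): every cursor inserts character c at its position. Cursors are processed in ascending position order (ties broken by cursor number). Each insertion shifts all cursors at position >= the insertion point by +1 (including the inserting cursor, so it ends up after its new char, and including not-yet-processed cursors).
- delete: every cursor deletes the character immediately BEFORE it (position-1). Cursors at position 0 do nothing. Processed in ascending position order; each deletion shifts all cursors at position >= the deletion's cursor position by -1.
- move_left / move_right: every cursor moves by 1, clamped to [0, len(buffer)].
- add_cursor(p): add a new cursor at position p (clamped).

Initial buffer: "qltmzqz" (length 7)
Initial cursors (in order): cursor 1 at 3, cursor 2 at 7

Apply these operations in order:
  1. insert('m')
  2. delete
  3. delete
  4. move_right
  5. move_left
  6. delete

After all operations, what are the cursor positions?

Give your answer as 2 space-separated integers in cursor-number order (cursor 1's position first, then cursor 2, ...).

After op 1 (insert('m')): buffer="qltmmzqzm" (len 9), cursors c1@4 c2@9, authorship ...1....2
After op 2 (delete): buffer="qltmzqz" (len 7), cursors c1@3 c2@7, authorship .......
After op 3 (delete): buffer="qlmzq" (len 5), cursors c1@2 c2@5, authorship .....
After op 4 (move_right): buffer="qlmzq" (len 5), cursors c1@3 c2@5, authorship .....
After op 5 (move_left): buffer="qlmzq" (len 5), cursors c1@2 c2@4, authorship .....
After op 6 (delete): buffer="qmq" (len 3), cursors c1@1 c2@2, authorship ...

Answer: 1 2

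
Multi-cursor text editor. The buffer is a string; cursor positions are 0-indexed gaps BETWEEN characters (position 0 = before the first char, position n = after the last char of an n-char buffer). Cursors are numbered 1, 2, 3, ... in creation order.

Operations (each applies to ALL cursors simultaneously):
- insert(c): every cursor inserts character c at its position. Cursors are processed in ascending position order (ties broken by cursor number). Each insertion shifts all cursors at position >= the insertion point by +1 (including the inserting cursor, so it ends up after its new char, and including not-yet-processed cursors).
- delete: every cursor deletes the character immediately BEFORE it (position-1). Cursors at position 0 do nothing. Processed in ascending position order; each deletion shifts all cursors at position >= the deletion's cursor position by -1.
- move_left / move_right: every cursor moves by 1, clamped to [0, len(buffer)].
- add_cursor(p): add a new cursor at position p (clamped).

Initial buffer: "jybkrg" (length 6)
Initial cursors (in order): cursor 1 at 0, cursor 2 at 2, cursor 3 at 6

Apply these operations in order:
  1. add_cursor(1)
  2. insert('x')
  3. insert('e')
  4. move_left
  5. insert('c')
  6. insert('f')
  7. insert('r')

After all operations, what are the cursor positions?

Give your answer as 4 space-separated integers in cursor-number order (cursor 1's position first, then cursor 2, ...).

Answer: 4 16 25 10

Derivation:
After op 1 (add_cursor(1)): buffer="jybkrg" (len 6), cursors c1@0 c4@1 c2@2 c3@6, authorship ......
After op 2 (insert('x')): buffer="xjxyxbkrgx" (len 10), cursors c1@1 c4@3 c2@5 c3@10, authorship 1.4.2....3
After op 3 (insert('e')): buffer="xejxeyxebkrgxe" (len 14), cursors c1@2 c4@5 c2@8 c3@14, authorship 11.44.22....33
After op 4 (move_left): buffer="xejxeyxebkrgxe" (len 14), cursors c1@1 c4@4 c2@7 c3@13, authorship 11.44.22....33
After op 5 (insert('c')): buffer="xcejxceyxcebkrgxce" (len 18), cursors c1@2 c4@6 c2@10 c3@17, authorship 111.444.222....333
After op 6 (insert('f')): buffer="xcfejxcfeyxcfebkrgxcfe" (len 22), cursors c1@3 c4@8 c2@13 c3@21, authorship 1111.4444.2222....3333
After op 7 (insert('r')): buffer="xcfrejxcfreyxcfrebkrgxcfre" (len 26), cursors c1@4 c4@10 c2@16 c3@25, authorship 11111.44444.22222....33333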